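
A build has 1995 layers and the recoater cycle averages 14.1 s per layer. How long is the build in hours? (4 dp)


t = 1995 * 14.1 / 3600 = 7.8138 hrs


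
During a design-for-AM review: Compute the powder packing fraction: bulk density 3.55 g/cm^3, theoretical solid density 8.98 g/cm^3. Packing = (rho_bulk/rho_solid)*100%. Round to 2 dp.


Packing = (3.55/8.98)*100 = 39.53 %


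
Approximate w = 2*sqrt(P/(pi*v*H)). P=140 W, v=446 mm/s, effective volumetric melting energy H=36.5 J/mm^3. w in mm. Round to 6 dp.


w = 2*sqrt(140/(pi*446*36.5)) = 0.104642 mm


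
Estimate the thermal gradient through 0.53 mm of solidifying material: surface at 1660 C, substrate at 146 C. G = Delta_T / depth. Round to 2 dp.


G = (1660-146)/0.53 = 2856.6 C/mm


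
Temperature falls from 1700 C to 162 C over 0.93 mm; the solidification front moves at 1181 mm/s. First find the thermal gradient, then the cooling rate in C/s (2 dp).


G = (1700-162)/0.93 = 1653.76344086 C/mm
CR = 1653.76344086 * 1181 = 1953094.62 C/s


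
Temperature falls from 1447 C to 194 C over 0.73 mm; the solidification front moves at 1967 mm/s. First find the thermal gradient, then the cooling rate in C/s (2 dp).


G = (1447-194)/0.73 = 1716.43835616 C/mm
CR = 1716.43835616 * 1967 = 3376234.25 C/s


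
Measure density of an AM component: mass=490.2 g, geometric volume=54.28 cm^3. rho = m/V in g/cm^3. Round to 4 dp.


rho = 490.2 / 54.28 = 9.031 g/cm^3


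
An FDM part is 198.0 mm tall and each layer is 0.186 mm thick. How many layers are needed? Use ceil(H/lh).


Layers = ceil(198.0/0.186) = 1065


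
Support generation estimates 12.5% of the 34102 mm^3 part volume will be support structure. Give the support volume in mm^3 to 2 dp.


V_support = 34102 * 0.125 = 4262.75 mm^3


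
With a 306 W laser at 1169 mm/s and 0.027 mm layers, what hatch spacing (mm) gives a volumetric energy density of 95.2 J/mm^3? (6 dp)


h = 306 / (95.2*1169*0.027) = 0.101837 mm


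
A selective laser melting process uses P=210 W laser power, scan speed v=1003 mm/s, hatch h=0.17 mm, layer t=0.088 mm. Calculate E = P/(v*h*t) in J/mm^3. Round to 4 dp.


E = 210 / (1003*0.17*0.088) = 13.9954 J/mm^3


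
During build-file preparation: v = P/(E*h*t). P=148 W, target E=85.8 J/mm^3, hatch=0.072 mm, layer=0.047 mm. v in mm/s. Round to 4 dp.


v = 148 / (85.8*0.072*0.047) = 509.7346 mm/s


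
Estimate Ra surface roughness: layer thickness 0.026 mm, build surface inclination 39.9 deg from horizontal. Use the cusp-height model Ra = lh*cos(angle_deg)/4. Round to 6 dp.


Ra = 0.026 * cos(39.9) / 4 = 0.004987 mm


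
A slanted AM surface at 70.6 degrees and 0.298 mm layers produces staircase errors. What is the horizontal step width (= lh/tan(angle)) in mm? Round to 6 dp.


step = 0.298 / tan(70.6) = 0.104942 mm


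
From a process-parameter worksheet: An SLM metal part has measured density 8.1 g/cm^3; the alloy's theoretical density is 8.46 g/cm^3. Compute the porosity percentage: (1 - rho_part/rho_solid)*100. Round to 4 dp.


Porosity = (1-8.1/8.46)*100 = 4.2553 %


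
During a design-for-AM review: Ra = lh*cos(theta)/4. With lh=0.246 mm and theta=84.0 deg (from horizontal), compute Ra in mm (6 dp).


Ra = 0.246 * cos(84.0) / 4 = 0.006429 mm


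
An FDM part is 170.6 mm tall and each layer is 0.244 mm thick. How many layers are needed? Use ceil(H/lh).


Layers = ceil(170.6/0.244) = 700


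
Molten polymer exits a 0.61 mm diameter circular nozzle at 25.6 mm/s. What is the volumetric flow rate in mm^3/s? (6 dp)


A = pi*(0.61/2)^2 = 0.29224666 mm^2
Q = 0.29224666 * 25.6 = 7.481514 mm^3/s


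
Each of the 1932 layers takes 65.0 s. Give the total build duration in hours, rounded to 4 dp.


t = 1932 * 65.0 / 3600 = 34.8833 hrs


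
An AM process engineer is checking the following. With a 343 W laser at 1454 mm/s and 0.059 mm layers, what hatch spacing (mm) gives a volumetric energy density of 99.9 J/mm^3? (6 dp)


h = 343 / (99.9*1454*0.059) = 0.040023 mm


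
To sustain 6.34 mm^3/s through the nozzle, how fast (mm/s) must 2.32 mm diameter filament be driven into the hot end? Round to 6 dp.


A = pi*(2.32/2)^2 = 4.227327
v = 6.34 / 4.227327 = 1.499766 mm/s


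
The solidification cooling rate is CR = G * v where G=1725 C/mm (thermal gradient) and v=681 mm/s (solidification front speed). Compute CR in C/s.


CR = 1725 * 681 = 1174725 C/s


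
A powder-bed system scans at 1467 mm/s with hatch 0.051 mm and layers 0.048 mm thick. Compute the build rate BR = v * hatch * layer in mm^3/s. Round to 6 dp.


Rate = 1467 * 0.051 * 0.048 = 3.591216 mm^3/s


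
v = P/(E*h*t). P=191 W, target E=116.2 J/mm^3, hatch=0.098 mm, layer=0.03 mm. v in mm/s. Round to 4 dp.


v = 191 / (116.2*0.098*0.03) = 559.0877 mm/s


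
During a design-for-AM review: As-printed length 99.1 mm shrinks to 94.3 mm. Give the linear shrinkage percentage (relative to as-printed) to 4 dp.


Shrinkage = ((99.1-94.3)/99.1)*100 = 4.8436 %


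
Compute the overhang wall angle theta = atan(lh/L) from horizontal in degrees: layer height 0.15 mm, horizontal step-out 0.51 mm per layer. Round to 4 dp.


angle = atan(0.15/0.51) = 16.3895 degrees


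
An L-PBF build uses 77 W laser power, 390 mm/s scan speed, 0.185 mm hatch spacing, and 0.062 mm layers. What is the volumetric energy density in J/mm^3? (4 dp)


E = 77 / (390*0.185*0.062) = 17.2132 J/mm^3


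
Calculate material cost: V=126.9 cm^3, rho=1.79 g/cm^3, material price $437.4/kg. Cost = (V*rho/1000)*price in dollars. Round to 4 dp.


Mass = 126.9*1.79/1000 = 0.227151 kg
Cost = 0.227151 * 437.4 = 99.3558 $


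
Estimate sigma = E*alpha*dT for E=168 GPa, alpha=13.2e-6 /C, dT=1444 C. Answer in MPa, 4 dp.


sigma = 168*1000 * 13.2e-6 * 1444 = 3202.2144 MPa


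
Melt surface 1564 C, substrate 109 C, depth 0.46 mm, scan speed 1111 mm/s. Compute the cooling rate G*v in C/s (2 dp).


G = (1564-109)/0.46 = 3163.04347826 C/mm
CR = 3163.04347826 * 1111 = 3514141.3 C/s


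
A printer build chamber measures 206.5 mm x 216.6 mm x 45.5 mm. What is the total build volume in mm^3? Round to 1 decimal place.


V = 206.5 * 216.6 * 45.5 = 2035119.5 mm^3


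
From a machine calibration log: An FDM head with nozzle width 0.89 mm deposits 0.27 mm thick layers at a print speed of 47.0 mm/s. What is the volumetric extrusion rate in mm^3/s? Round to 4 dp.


Rate = 0.89 * 0.27 * 47.0 = 11.2941 mm^3/s


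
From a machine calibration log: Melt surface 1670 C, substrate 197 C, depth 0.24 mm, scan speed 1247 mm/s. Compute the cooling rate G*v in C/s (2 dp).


G = (1670-197)/0.24 = 6137.5 C/mm
CR = 6137.5 * 1247 = 7653462.5 C/s


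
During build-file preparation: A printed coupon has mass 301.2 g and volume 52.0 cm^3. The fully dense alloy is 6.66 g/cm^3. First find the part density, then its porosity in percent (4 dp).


rho_part = 301.2 / 52.0 = 5.79230769 g/cm^3
Porosity = (1 - 5.79230769/6.66)*100 = 13.0284 %


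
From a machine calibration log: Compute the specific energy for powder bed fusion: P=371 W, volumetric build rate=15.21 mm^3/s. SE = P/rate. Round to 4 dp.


SE = 371 / 15.21 = 24.3918 J/mm^3


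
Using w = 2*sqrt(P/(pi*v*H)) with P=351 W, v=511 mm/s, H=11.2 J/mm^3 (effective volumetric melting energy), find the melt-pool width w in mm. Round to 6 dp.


w = 2*sqrt(351/(pi*511*11.2)) = 0.27944 mm


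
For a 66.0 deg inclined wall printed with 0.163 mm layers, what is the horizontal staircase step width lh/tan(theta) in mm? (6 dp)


step = 0.163 / tan(66.0) = 0.072572 mm


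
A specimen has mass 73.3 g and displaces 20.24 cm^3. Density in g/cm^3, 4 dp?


rho = 73.3 / 20.24 = 3.6215 g/cm^3


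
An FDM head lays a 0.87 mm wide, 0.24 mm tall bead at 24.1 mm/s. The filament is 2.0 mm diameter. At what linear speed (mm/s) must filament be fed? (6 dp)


Q = 0.87 * 0.24 * 24.1 = 5.03208 mm^3/s
A_fil = pi*(2.0/2)^2 = 3.14159265 mm^2
v_feed = 5.03208 / 3.14159265 = 1.601761 mm/s


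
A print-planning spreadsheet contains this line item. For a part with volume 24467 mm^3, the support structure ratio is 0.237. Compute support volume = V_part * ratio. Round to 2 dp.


V_support = 24467 * 0.237 = 5798.68 mm^3


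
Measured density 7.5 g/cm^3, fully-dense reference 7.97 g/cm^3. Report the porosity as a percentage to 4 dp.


Porosity = (1-7.5/7.97)*100 = 5.8971 %


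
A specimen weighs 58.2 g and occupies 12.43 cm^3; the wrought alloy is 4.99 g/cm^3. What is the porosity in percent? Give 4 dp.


rho_part = 58.2 / 12.43 = 4.68222043 g/cm^3
Porosity = (1 - 4.68222043/4.99)*100 = 6.1679 %


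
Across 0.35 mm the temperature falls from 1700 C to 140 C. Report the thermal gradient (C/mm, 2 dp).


G = (1700-140)/0.35 = 4457.14 C/mm


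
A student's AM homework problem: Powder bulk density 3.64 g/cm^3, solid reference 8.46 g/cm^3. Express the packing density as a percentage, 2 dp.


Packing = (3.64/8.46)*100 = 43.03 %


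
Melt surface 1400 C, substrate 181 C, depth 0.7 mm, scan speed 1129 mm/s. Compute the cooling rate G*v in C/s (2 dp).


G = (1400-181)/0.7 = 1741.42857143 C/mm
CR = 1741.42857143 * 1129 = 1966072.86 C/s


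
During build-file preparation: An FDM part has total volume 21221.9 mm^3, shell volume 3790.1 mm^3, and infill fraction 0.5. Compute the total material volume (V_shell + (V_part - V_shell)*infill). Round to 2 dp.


V_infill = (21221.9 - 3790.1) * 0.5 = 8715.9
V_total = 3790.1 + 8715.9 = 12506.0 mm^3


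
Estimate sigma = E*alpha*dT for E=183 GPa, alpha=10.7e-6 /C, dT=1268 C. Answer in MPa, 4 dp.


sigma = 183*1000 * 10.7e-6 * 1268 = 2482.8708 MPa


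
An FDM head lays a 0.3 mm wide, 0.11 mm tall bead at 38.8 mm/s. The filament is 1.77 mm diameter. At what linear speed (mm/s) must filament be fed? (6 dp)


Q = 0.3 * 0.11 * 38.8 = 1.2804 mm^3/s
A_fil = pi*(1.77/2)^2 = 2.46057391 mm^2
v_feed = 1.2804 / 2.46057391 = 0.520366 mm/s


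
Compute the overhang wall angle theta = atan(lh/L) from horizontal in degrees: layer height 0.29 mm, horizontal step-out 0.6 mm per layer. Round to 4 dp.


angle = atan(0.29/0.6) = 25.796 degrees


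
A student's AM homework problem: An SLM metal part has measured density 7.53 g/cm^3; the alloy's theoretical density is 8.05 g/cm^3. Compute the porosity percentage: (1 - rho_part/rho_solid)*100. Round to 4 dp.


Porosity = (1-7.53/8.05)*100 = 6.4596 %


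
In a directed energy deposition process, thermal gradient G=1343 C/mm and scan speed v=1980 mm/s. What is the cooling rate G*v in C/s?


CR = 1343 * 1980 = 2659140 C/s


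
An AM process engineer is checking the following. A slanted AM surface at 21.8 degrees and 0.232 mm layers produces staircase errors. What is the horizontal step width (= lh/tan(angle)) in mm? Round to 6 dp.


step = 0.232 / tan(21.8) = 0.580041 mm


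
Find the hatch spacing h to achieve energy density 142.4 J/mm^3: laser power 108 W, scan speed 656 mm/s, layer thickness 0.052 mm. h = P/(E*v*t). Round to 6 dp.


h = 108 / (142.4*656*0.052) = 0.022233 mm


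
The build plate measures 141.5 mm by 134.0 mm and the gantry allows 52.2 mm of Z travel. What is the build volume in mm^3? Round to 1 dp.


V = 141.5 * 134.0 * 52.2 = 989764.2 mm^3


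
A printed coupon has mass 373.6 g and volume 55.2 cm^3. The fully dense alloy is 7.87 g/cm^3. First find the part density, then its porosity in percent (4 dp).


rho_part = 373.6 / 55.2 = 6.76811594 g/cm^3
Porosity = (1 - 6.76811594/7.87)*100 = 14.0011 %


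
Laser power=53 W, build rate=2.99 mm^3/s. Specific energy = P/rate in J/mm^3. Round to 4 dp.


SE = 53 / 2.99 = 17.7258 J/mm^3


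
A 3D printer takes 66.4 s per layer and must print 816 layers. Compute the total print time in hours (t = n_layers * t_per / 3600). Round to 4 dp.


t = 816 * 66.4 / 3600 = 15.0507 hrs


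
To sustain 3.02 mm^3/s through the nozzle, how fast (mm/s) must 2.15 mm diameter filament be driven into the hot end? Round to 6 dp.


A = pi*(2.15/2)^2 = 3.630503
v = 3.02 / 3.630503 = 0.831841 mm/s


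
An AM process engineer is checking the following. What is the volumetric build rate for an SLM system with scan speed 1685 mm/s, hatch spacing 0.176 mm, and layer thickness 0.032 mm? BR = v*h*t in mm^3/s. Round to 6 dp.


Rate = 1685 * 0.176 * 0.032 = 9.48992 mm^3/s


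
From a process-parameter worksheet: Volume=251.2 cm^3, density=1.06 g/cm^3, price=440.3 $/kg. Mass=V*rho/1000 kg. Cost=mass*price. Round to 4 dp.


Mass = 251.2*1.06/1000 = 0.266272 kg
Cost = 0.266272 * 440.3 = 117.2396 $


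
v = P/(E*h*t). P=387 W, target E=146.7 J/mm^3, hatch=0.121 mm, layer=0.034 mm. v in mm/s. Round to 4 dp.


v = 387 / (146.7*0.121*0.034) = 641.234 mm/s


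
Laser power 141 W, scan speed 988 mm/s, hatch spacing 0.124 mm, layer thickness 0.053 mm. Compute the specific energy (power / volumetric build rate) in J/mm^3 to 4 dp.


Build rate = 988 * 0.124 * 0.053 = 6.493136 mm^3/s
SE = 141 / 6.493136 = 21.7152 J/mm^3


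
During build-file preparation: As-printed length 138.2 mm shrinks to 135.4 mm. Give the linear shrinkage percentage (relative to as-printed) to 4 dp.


Shrinkage = ((138.2-135.4)/138.2)*100 = 2.026 %


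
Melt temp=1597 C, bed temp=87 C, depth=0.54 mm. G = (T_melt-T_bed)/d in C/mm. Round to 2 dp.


G = (1597-87)/0.54 = 2796.3 C/mm


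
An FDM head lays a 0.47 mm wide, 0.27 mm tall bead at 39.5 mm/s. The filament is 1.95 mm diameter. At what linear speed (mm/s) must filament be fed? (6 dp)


Q = 0.47 * 0.27 * 39.5 = 5.01255 mm^3/s
A_fil = pi*(1.95/2)^2 = 2.98647652 mm^2
v_feed = 5.01255 / 2.98647652 = 1.678416 mm/s


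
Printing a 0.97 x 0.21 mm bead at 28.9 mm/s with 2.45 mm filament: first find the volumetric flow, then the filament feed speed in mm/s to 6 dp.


Q = 0.97 * 0.21 * 28.9 = 5.88693 mm^3/s
A_fil = pi*(2.45/2)^2 = 4.71435248 mm^2
v_feed = 5.88693 / 4.71435248 = 1.248725 mm/s


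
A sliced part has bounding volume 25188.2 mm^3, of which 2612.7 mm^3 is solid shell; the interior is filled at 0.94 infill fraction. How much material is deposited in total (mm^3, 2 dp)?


V_infill = (25188.2 - 2612.7) * 0.94 = 21220.97
V_total = 2612.7 + 21220.97 = 23833.67 mm^3


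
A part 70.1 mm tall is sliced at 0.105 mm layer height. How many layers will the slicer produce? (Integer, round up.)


Layers = ceil(70.1/0.105) = 668


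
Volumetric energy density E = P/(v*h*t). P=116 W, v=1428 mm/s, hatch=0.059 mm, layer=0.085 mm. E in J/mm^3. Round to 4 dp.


E = 116 / (1428*0.059*0.085) = 16.1979 J/mm^3


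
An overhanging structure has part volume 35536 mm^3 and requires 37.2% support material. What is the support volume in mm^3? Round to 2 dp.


V_support = 35536 * 0.372 = 13219.39 mm^3


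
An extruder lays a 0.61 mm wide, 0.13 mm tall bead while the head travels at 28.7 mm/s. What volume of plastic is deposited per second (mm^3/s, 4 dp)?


Rate = 0.61 * 0.13 * 28.7 = 2.2759 mm^3/s


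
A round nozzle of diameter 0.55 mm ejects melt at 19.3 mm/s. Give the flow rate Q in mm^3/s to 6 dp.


A = pi*(0.55/2)^2 = 0.23758294 mm^2
Q = 0.23758294 * 19.3 = 4.585351 mm^3/s


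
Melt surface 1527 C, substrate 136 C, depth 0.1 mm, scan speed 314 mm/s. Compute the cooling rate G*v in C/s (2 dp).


G = (1527-136)/0.1 = 13910.0 C/mm
CR = 13910.0 * 314 = 4367740.0 C/s


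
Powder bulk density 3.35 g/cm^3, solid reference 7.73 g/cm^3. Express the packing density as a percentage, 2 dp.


Packing = (3.35/7.73)*100 = 43.34 %


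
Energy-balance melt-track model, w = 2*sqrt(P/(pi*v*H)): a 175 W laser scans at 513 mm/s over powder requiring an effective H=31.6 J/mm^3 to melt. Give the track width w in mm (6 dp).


w = 2*sqrt(175/(pi*513*31.6)) = 0.117239 mm


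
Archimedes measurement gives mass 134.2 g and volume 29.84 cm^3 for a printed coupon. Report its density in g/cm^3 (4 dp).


rho = 134.2 / 29.84 = 4.4973 g/cm^3


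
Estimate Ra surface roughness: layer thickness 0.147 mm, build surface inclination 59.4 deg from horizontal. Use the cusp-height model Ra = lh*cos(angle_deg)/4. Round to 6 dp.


Ra = 0.147 * cos(59.4) / 4 = 0.018707 mm


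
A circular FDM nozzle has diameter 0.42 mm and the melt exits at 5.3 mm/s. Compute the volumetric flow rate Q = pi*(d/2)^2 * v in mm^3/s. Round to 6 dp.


A = pi*(0.42/2)^2 = 0.13854424 mm^2
Q = 0.13854424 * 5.3 = 0.734284 mm^3/s


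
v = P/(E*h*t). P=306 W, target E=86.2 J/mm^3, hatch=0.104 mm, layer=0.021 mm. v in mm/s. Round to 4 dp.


v = 306 / (86.2*0.104*0.021) = 1625.4048 mm/s


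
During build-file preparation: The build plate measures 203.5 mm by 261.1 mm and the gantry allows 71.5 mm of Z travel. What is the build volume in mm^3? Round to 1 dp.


V = 203.5 * 261.1 * 71.5 = 3799070.3 mm^3


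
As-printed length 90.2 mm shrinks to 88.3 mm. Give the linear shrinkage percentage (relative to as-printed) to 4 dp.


Shrinkage = ((90.2-88.3)/90.2)*100 = 2.1064 %


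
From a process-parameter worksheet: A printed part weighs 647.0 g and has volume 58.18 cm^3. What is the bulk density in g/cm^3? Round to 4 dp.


rho = 647.0 / 58.18 = 11.1207 g/cm^3


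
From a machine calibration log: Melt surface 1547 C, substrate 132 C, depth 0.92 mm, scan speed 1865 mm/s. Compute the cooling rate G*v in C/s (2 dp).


G = (1547-132)/0.92 = 1538.04347826 C/mm
CR = 1538.04347826 * 1865 = 2868451.09 C/s


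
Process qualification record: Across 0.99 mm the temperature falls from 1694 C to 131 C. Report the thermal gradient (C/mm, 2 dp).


G = (1694-131)/0.99 = 1578.79 C/mm


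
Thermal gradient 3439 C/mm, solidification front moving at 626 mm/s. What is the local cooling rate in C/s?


CR = 3439 * 626 = 2152814 C/s


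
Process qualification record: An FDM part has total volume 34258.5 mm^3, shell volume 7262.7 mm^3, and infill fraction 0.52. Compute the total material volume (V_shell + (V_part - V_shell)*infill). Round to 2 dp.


V_infill = (34258.5 - 7262.7) * 0.52 = 14037.82
V_total = 7262.7 + 14037.82 = 21300.52 mm^3


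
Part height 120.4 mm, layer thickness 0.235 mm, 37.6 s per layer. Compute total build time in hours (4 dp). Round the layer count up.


Layers = ceil(120.4/0.235) = 513
t = 513 * 37.6 / 3600 = 5.358 hrs


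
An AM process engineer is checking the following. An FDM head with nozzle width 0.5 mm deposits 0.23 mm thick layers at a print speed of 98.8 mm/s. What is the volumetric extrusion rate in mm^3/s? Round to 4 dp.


Rate = 0.5 * 0.23 * 98.8 = 11.362 mm^3/s


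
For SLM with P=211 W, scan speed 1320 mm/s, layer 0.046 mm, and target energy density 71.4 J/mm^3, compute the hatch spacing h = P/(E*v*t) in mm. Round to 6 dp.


h = 211 / (71.4*1320*0.046) = 0.048669 mm


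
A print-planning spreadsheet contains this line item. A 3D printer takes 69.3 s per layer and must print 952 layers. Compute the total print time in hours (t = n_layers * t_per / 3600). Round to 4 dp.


t = 952 * 69.3 / 3600 = 18.326 hrs


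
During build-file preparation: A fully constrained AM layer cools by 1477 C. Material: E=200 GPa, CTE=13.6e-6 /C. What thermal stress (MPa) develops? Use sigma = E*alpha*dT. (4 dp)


sigma = 200*1000 * 13.6e-6 * 1477 = 4017.44 MPa


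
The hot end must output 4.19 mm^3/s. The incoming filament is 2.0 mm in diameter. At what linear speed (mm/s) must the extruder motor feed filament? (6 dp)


A = pi*(2.0/2)^2 = 3.141593
v = 4.19 / 3.141593 = 1.333718 mm/s


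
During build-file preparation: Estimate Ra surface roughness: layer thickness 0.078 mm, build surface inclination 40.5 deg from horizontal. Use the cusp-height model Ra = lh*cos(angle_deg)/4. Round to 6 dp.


Ra = 0.078 * cos(40.5) / 4 = 0.014828 mm


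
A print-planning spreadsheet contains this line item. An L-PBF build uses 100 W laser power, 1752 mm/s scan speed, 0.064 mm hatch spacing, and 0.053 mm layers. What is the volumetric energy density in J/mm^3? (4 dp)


E = 100 / (1752*0.064*0.053) = 16.8271 J/mm^3


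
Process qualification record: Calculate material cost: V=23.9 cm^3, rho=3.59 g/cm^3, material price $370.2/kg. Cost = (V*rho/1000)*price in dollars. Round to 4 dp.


Mass = 23.9*3.59/1000 = 0.085801 kg
Cost = 0.085801 * 370.2 = 31.7635 $


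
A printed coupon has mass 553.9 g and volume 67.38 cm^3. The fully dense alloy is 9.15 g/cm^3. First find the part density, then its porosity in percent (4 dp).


rho_part = 553.9 / 67.38 = 8.22054022 g/cm^3
Porosity = (1 - 8.22054022/9.15)*100 = 10.158 %


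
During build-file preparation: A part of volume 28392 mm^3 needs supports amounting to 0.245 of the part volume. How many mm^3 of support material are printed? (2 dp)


V_support = 28392 * 0.245 = 6956.04 mm^3


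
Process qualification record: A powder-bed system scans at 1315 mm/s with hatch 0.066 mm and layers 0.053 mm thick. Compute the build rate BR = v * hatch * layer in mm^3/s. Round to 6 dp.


Rate = 1315 * 0.066 * 0.053 = 4.59987 mm^3/s


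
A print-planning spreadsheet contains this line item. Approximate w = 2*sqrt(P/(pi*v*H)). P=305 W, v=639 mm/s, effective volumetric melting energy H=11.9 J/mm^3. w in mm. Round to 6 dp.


w = 2*sqrt(305/(pi*639*11.9)) = 0.225986 mm


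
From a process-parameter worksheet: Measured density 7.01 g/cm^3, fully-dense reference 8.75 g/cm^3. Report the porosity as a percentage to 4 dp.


Porosity = (1-7.01/8.75)*100 = 19.8857 %


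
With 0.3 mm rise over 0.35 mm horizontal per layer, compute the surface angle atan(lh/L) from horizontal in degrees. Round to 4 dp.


angle = atan(0.3/0.35) = 40.6013 degrees


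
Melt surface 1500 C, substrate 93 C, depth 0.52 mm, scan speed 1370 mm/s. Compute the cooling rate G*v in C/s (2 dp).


G = (1500-93)/0.52 = 2705.76923077 C/mm
CR = 2705.76923077 * 1370 = 3706903.85 C/s


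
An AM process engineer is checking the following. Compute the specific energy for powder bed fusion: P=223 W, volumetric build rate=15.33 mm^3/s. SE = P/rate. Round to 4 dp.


SE = 223 / 15.33 = 14.5466 J/mm^3


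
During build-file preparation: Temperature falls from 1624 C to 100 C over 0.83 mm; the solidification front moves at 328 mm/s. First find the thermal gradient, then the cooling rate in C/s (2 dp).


G = (1624-100)/0.83 = 1836.14457831 C/mm
CR = 1836.14457831 * 328 = 602255.42 C/s


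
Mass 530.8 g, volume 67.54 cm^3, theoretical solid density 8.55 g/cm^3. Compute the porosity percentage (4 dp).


rho_part = 530.8 / 67.54 = 7.85904649 g/cm^3
Porosity = (1 - 7.85904649/8.55)*100 = 8.0813 %


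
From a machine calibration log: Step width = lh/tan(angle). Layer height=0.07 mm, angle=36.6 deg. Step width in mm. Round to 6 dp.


step = 0.07 / tan(36.6) = 0.094255 mm


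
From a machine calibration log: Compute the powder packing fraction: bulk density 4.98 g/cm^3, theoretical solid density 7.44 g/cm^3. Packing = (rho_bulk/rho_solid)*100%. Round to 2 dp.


Packing = (4.98/7.44)*100 = 66.94 %


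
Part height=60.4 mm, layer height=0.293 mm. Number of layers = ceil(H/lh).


Layers = ceil(60.4/0.293) = 207


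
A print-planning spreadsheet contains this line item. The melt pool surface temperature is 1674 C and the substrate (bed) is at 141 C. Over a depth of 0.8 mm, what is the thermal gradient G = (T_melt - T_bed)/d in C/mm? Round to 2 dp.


G = (1674-141)/0.8 = 1916.25 C/mm


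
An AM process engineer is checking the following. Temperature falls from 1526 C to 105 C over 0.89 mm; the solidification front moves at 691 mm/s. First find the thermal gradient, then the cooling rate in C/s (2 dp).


G = (1526-105)/0.89 = 1596.62921348 C/mm
CR = 1596.62921348 * 691 = 1103270.79 C/s


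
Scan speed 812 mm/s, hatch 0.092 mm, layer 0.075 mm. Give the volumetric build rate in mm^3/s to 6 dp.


Rate = 812 * 0.092 * 0.075 = 5.6028 mm^3/s


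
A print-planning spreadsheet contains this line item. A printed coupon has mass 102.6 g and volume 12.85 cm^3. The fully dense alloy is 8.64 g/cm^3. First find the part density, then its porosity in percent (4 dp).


rho_part = 102.6 / 12.85 = 7.9844358 g/cm^3
Porosity = (1 - 7.9844358/8.64)*100 = 7.5875 %


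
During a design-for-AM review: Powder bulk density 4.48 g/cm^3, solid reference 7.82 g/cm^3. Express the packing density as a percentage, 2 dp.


Packing = (4.48/7.82)*100 = 57.29 %


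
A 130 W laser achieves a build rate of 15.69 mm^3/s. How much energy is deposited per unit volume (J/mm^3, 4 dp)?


SE = 130 / 15.69 = 8.2855 J/mm^3


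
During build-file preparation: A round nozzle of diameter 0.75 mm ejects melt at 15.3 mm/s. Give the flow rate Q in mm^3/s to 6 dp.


A = pi*(0.75/2)^2 = 0.44178647 mm^2
Q = 0.44178647 * 15.3 = 6.759333 mm^3/s


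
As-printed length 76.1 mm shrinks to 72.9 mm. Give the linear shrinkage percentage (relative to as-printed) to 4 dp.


Shrinkage = ((76.1-72.9)/76.1)*100 = 4.205 %


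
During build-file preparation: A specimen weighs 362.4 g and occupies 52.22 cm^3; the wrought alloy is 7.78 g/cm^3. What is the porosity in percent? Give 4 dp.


rho_part = 362.4 / 52.22 = 6.93986978 g/cm^3
Porosity = (1 - 6.93986978/7.78)*100 = 10.7986 %


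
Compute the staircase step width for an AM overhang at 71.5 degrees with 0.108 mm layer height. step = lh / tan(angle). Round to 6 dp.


step = 0.108 / tan(71.5) = 0.036136 mm


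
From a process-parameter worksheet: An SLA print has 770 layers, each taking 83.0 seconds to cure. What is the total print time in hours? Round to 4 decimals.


t = 770 * 83.0 / 3600 = 17.7528 hrs


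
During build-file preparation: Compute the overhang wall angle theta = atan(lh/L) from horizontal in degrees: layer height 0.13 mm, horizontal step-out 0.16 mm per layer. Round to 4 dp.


angle = atan(0.13/0.16) = 39.0939 degrees


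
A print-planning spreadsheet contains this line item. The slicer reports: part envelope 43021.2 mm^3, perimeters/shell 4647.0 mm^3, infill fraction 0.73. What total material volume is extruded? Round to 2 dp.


V_infill = (43021.2 - 4647.0) * 0.73 = 28013.17
V_total = 4647.0 + 28013.17 = 32660.17 mm^3


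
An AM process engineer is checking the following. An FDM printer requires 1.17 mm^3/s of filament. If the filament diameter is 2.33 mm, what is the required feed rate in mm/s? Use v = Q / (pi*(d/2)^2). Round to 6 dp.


A = pi*(2.33/2)^2 = 4.263848
v = 1.17 / 4.263848 = 0.2744 mm/s


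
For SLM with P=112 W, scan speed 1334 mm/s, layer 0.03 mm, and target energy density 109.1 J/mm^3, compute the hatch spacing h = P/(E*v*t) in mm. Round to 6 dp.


h = 112 / (109.1*1334*0.03) = 0.025652 mm


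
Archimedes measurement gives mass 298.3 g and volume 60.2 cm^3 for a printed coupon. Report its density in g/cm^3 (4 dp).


rho = 298.3 / 60.2 = 4.9551 g/cm^3


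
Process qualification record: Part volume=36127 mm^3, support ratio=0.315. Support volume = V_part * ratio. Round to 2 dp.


V_support = 36127 * 0.315 = 11380.01 mm^3


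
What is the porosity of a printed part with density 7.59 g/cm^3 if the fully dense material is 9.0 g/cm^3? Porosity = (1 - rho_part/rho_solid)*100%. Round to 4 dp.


Porosity = (1-7.59/9.0)*100 = 15.6667 %


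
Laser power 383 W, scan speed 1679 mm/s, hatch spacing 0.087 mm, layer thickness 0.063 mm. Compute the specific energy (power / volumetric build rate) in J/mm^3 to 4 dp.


Build rate = 1679 * 0.087 * 0.063 = 9.202599 mm^3/s
SE = 383 / 9.202599 = 41.6187 J/mm^3


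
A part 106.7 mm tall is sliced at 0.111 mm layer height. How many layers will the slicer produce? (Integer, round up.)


Layers = ceil(106.7/0.111) = 962


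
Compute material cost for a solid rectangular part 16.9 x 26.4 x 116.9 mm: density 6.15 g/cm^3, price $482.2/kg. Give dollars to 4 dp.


V = 16.9 * 26.4 * 116.9 = 52156.104 mm^3 = 52.156104 cm^3
Mass = 52.156104 * 6.15 / 1000 = 0.32076004 kg
Cost = 0.32076004 * 482.2 = 154.6705 $


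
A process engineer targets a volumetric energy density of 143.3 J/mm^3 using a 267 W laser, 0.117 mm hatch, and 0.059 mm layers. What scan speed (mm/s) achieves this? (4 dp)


v = 267 / (143.3*0.117*0.059) = 269.9151 mm/s


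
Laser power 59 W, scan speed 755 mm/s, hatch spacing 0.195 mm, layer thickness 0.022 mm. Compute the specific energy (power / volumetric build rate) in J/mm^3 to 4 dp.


Build rate = 755 * 0.195 * 0.022 = 3.23895 mm^3/s
SE = 59 / 3.23895 = 18.2158 J/mm^3


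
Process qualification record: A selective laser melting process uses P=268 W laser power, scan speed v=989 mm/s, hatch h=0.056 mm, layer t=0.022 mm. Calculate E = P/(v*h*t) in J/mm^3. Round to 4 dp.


E = 268 / (989*0.056*0.022) = 219.9519 J/mm^3


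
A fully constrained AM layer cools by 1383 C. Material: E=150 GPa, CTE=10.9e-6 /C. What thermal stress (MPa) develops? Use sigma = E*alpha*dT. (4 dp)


sigma = 150*1000 * 10.9e-6 * 1383 = 2261.205 MPa


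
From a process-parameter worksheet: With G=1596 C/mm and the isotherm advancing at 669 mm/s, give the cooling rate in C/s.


CR = 1596 * 669 = 1067724 C/s


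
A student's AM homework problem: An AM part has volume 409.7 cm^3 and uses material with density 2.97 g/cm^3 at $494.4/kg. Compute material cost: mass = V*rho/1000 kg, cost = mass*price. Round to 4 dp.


Mass = 409.7*2.97/1000 = 1.216809 kg
Cost = 1.216809 * 494.4 = 601.5904 $


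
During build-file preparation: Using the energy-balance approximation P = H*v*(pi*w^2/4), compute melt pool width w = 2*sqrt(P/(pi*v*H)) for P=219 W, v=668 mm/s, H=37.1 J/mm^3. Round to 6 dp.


w = 2*sqrt(219/(pi*668*37.1)) = 0.106072 mm


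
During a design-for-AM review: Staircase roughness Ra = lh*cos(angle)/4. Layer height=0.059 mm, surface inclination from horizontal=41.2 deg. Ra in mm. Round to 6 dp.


Ra = 0.059 * cos(41.2) / 4 = 0.011098 mm


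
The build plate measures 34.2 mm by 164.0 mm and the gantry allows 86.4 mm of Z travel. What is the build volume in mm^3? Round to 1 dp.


V = 34.2 * 164.0 * 86.4 = 484600.3 mm^3


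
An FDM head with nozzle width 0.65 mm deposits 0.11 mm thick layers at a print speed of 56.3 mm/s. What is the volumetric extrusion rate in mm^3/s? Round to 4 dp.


Rate = 0.65 * 0.11 * 56.3 = 4.0255 mm^3/s


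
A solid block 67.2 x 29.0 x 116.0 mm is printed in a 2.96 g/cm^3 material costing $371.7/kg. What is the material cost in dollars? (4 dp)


V = 67.2 * 29.0 * 116.0 = 226060.8 mm^3 = 226.0608 cm^3
Mass = 226.0608 * 2.96 / 1000 = 0.66913997 kg
Cost = 0.66913997 * 371.7 = 248.7193 $


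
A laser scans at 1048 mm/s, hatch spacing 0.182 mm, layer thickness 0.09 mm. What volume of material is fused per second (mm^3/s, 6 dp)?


Rate = 1048 * 0.182 * 0.09 = 17.16624 mm^3/s


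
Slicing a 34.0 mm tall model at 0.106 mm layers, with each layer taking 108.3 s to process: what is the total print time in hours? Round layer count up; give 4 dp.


Layers = ceil(34.0/0.106) = 321
t = 321 * 108.3 / 3600 = 9.6568 hrs


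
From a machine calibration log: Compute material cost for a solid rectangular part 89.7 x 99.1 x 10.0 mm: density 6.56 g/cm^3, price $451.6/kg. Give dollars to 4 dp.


V = 89.7 * 99.1 * 10.0 = 88892.7 mm^3 = 88.8927 cm^3
Mass = 88.8927 * 6.56 / 1000 = 0.58313611 kg
Cost = 0.58313611 * 451.6 = 263.3443 $


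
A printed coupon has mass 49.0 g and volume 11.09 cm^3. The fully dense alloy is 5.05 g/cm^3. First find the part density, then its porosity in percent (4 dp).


rho_part = 49.0 / 11.09 = 4.41839495 g/cm^3
Porosity = (1 - 4.41839495/5.05)*100 = 12.507 %


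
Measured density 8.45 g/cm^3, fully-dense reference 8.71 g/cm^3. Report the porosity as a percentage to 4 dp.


Porosity = (1-8.45/8.71)*100 = 2.9851 %


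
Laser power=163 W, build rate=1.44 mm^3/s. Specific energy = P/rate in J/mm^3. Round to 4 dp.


SE = 163 / 1.44 = 113.1944 J/mm^3


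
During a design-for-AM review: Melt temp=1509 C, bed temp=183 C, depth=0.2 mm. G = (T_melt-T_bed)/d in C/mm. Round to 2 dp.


G = (1509-183)/0.2 = 6630.0 C/mm


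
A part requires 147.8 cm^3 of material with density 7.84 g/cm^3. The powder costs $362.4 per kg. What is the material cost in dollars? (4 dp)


Mass = 147.8*7.84/1000 = 1.158752 kg
Cost = 1.158752 * 362.4 = 419.9317 $


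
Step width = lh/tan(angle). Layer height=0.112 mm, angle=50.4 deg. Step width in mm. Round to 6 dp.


step = 0.112 / tan(50.4) = 0.092654 mm


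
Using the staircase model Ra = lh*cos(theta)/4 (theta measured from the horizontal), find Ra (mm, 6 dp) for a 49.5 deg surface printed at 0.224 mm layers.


Ra = 0.224 * cos(49.5) / 4 = 0.036369 mm


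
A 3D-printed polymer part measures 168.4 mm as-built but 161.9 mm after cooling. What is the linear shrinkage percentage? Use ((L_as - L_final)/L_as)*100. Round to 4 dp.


Shrinkage = ((168.4-161.9)/168.4)*100 = 3.8599 %


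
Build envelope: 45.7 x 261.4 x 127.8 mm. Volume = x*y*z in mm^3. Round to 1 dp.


V = 45.7 * 261.4 * 127.8 = 1526696.2 mm^3


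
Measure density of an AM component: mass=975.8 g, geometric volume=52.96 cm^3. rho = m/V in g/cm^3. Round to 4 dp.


rho = 975.8 / 52.96 = 18.4252 g/cm^3


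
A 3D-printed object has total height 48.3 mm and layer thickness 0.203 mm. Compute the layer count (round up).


Layers = ceil(48.3/0.203) = 238


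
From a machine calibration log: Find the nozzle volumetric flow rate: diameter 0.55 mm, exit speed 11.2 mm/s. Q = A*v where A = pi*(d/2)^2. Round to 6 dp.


A = pi*(0.55/2)^2 = 0.23758294 mm^2
Q = 0.23758294 * 11.2 = 2.660929 mm^3/s


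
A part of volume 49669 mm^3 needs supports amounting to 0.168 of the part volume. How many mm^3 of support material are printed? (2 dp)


V_support = 49669 * 0.168 = 8344.39 mm^3


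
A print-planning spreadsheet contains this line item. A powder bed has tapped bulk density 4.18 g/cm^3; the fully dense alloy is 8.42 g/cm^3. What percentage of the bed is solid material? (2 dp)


Packing = (4.18/8.42)*100 = 49.64 %


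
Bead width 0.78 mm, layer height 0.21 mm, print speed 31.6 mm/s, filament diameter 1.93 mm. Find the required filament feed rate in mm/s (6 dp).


Q = 0.78 * 0.21 * 31.6 = 5.17608 mm^3/s
A_fil = pi*(1.93/2)^2 = 2.92552962 mm^2
v_feed = 5.17608 / 2.92552962 = 1.76928 mm/s


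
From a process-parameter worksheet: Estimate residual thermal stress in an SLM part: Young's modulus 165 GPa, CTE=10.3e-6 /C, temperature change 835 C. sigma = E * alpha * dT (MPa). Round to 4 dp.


sigma = 165*1000 * 10.3e-6 * 835 = 1419.0825 MPa


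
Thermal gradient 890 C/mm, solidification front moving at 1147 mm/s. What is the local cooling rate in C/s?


CR = 890 * 1147 = 1020830 C/s


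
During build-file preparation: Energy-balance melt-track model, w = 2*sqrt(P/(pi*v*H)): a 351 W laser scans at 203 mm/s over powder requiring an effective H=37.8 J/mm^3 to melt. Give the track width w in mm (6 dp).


w = 2*sqrt(351/(pi*203*37.8)) = 0.241332 mm


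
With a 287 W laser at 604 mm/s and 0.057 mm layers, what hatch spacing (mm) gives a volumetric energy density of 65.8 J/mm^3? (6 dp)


h = 287 / (65.8*604*0.057) = 0.126691 mm


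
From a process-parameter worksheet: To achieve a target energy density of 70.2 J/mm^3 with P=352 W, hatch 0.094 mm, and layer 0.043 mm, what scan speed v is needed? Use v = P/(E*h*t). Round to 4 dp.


v = 352 / (70.2*0.094*0.043) = 1240.5356 mm/s


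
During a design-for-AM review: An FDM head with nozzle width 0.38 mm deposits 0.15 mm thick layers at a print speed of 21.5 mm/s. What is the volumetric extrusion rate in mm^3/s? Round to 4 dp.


Rate = 0.38 * 0.15 * 21.5 = 1.2255 mm^3/s


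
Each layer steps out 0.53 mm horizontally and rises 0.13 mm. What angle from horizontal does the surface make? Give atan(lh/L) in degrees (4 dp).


angle = atan(0.13/0.53) = 13.7816 degrees


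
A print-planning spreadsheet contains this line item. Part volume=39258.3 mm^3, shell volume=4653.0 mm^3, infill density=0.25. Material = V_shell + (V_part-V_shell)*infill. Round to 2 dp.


V_infill = (39258.3 - 4653.0) * 0.25 = 8651.33
V_total = 4653.0 + 8651.33 = 13304.33 mm^3


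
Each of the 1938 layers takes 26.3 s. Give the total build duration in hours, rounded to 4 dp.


t = 1938 * 26.3 / 3600 = 14.1582 hrs


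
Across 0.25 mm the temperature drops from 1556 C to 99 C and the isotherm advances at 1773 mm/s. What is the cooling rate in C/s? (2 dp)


G = (1556-99)/0.25 = 5828.0 C/mm
CR = 5828.0 * 1773 = 10333044.0 C/s


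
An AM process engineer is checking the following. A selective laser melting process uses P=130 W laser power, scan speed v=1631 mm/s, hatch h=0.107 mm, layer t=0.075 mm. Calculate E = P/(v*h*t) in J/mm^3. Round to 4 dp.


E = 130 / (1631*0.107*0.075) = 9.9322 J/mm^3


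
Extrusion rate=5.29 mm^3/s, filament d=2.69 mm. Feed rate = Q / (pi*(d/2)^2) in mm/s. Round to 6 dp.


A = pi*(2.69/2)^2 = 5.68322
v = 5.29 / 5.68322 = 0.93081 mm/s


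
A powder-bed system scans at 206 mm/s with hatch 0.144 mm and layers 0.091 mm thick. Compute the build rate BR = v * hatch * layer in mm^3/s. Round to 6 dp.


Rate = 206 * 0.144 * 0.091 = 2.699424 mm^3/s


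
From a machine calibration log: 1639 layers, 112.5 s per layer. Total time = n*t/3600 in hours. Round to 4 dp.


t = 1639 * 112.5 / 3600 = 51.2188 hrs


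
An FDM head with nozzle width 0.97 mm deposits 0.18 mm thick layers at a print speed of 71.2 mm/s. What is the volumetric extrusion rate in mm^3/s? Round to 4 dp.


Rate = 0.97 * 0.18 * 71.2 = 12.4315 mm^3/s


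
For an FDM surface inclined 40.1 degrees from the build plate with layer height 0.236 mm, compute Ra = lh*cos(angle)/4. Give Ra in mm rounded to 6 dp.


Ra = 0.236 * cos(40.1) / 4 = 0.04513 mm


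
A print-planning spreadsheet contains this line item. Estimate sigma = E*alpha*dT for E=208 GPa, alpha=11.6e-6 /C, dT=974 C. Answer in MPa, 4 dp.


sigma = 208*1000 * 11.6e-6 * 974 = 2350.0672 MPa


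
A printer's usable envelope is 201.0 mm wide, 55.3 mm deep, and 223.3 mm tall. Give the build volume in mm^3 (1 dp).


V = 201.0 * 55.3 * 223.3 = 2482046.5 mm^3


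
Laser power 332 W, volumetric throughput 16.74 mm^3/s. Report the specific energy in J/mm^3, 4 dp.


SE = 332 / 16.74 = 19.8327 J/mm^3


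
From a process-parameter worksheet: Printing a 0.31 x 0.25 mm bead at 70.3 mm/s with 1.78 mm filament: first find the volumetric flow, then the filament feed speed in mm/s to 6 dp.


Q = 0.31 * 0.25 * 70.3 = 5.44825 mm^3/s
A_fil = pi*(1.78/2)^2 = 2.48845554 mm^2
v_feed = 5.44825 / 2.48845554 = 2.18941 mm/s


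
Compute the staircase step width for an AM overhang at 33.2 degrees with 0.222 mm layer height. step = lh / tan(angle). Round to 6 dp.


step = 0.222 / tan(33.2) = 0.339252 mm


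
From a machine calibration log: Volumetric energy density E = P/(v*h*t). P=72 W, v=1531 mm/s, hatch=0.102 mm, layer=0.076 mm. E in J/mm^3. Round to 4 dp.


E = 72 / (1531*0.102*0.076) = 6.0666 J/mm^3


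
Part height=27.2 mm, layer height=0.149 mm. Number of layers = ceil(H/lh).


Layers = ceil(27.2/0.149) = 183


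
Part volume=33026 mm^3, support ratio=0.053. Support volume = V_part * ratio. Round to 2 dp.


V_support = 33026 * 0.053 = 1750.38 mm^3


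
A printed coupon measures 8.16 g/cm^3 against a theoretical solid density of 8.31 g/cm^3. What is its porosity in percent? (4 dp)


Porosity = (1-8.16/8.31)*100 = 1.8051 %


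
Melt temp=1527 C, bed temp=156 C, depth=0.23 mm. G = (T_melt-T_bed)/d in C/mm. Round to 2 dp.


G = (1527-156)/0.23 = 5960.87 C/mm


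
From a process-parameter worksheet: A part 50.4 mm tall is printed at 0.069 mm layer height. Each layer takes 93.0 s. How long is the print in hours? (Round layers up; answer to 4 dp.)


Layers = ceil(50.4/0.069) = 731
t = 731 * 93.0 / 3600 = 18.8842 hrs
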